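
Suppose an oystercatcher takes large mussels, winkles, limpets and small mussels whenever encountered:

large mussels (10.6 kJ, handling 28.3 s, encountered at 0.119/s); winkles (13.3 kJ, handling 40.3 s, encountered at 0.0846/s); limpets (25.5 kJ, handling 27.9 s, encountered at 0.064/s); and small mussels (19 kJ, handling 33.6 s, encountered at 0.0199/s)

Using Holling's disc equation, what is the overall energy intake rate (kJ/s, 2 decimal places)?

0.43 kJ/s

R = (0.119×10.6 + 0.0846×13.3 + 0.064×25.5 + 0.0199×19) / (1 + 0.119×28.3 + 0.0846×40.3 + 0.064×27.9 + 0.0199×33.6) = 4.397/10.23 = 0.4297 kJ/s.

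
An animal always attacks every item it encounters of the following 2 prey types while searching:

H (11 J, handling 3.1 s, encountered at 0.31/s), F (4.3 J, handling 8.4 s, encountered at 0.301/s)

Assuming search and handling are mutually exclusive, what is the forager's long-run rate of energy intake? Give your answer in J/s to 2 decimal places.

1.05 J/s

R = (0.31×11 + 0.301×4.3) / (1 + 0.31×3.1 + 0.301×8.4) = 4.704/4.489 = 1.048 J/s.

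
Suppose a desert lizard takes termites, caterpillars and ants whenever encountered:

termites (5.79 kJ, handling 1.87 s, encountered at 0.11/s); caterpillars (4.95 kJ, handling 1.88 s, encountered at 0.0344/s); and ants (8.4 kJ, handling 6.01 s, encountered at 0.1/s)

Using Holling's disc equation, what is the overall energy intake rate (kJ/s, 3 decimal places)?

0.880 kJ/s

Energy encountered per unit search time: 0.11×5.79 + 0.0344×4.95 + 0.1×8.4 = 1.647 kJ/s.
Handling time per unit search time: 0.11×1.87 + 0.0344×1.88 + 0.1×6.01 = 0.8714.
Rate = 1.647/(1 + 0.8714) = 0.8802 kJ/s.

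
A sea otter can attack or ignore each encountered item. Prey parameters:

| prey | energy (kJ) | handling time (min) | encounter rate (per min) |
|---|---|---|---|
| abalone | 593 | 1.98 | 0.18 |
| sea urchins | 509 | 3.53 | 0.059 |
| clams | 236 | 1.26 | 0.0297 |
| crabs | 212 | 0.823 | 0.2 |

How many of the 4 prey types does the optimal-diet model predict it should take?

Profitabilities (E/h, kJ/min): abalone 299, crabs 258, clams 187, sea urchins 144. Add prey in this order while the next type's profitability exceeds the intake rate on those already taken.
Rate on top 1: 78.69. crabs: 258 > 78.69 → include.
Rate on top 2: 98.05. clams: 187 > 98.05 → include.
Rate on top 3: 100.2. sea urchins: 144 > 100.2 → include.
Optimal diet: abalone, crabs, clams, sea urchins — 4 of 4 types.

4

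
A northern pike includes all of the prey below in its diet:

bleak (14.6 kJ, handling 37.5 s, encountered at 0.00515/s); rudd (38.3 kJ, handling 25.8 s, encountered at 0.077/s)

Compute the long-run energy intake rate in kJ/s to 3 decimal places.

0.951 kJ/s

R = Σλ_iE_i / (1 + Σλ_ih_i)
Numerator: 0.00515×14.6 + 0.077×38.3 = 3.024
Denominator: 1 + 0.00515×37.5 + 0.077×25.8 = 3.18
R = 3.024/3.18 = 0.9511 kJ/s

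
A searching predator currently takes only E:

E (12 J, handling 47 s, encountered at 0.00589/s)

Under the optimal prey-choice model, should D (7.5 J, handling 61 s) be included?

On E alone, R = ΣλE/(1+Σλh) = 0.07068/1.277 = 0.05536 J/s.
D: E/h = 7.5/61 = 0.123 J/s.
Since 0.123 > R, including D increases the long-run rate.

Yes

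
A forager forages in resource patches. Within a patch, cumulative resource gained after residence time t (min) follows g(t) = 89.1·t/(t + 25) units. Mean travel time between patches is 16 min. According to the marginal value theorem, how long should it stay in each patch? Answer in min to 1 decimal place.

By the marginal value theorem, leave when the instantaneous gain rate g'(t) equals the habitat-wide average g(t)/(T + t).
g'(t) = 89.1·25/(t + 25)². Setting 89.1·25/(t+25)² = 89.1t/[(t+25)(16+t)] gives 25(16+t) = t(t+25), so t² = 25×16 = 400.
t* = √400 = 20 min.

20.0 min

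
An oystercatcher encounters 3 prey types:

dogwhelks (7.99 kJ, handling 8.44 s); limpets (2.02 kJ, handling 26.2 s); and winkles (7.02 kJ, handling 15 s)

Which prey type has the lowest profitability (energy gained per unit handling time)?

In descending order of E/h:
dogwhelks: 7.99/8.44 = 0.947 kJ/s
winkles: 7.02/15 = 0.468 kJ/s
limpets: 2.02/26.2 = 0.0771 kJ/s

limpets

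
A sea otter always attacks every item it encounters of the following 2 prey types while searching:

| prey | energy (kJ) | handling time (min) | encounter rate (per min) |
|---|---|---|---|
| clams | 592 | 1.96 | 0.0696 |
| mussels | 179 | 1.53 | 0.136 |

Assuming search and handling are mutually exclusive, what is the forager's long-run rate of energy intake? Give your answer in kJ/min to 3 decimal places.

R = (0.0696×592 + 0.136×179) / (1 + 0.0696×1.96 + 0.136×1.53) = 65.55/1.344 = 48.75 kJ/min.

48.752 kJ/min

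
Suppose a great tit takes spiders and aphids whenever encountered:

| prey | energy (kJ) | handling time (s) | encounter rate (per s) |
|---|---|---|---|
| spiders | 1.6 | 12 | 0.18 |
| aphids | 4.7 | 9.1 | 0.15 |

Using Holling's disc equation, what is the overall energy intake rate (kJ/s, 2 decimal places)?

R = Σλ_iE_i / (1 + Σλ_ih_i)
Numerator: 0.18×1.6 + 0.15×4.7 = 0.993
Denominator: 1 + 0.18×12 + 0.15×9.1 = 4.525
R = 0.993/4.525 = 0.2194 kJ/s

0.22 kJ/s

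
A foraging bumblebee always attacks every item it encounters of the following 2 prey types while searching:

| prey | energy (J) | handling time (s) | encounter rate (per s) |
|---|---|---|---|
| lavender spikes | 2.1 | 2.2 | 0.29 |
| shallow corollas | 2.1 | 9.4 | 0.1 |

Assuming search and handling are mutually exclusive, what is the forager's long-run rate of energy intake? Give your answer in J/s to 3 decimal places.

R = Σλ_iE_i / (1 + Σλ_ih_i)
Numerator: 0.29×2.1 + 0.1×2.1 = 0.819
Denominator: 1 + 0.29×2.2 + 0.1×9.4 = 2.578
R = 0.819/2.578 = 0.3177 J/s

0.318 J/s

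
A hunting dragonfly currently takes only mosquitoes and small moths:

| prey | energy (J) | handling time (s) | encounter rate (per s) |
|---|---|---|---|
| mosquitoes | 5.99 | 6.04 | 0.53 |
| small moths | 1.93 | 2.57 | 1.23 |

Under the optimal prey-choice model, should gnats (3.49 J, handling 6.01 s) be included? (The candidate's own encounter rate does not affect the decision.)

Current rate: (0.53×5.99 + 1.23×1.93)/(1 + 0.53×6.04 + 1.23×2.57) = 0.7537 J/s.
gnats: E/h = 3.49/6.01 = 0.5807 J/s.
0.5807 < 0.7537, so adding gnats would lower the average — exclude it.

No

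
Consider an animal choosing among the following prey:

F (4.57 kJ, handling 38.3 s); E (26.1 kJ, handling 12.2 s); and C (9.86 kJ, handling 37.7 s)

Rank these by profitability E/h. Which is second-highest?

In descending order of E/h:
E: 26.1/12.2 = 2.14 kJ/s
C: 9.86/37.7 = 0.262 kJ/s
F: 4.57/38.3 = 0.119 kJ/s

C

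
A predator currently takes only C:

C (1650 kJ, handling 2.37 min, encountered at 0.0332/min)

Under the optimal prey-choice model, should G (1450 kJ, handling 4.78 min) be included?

Yes

Intake rate on the current diet: R = (0.0332×1650) / (1 + 0.0332×2.37) = 54.78/1.079 = 50.78 kJ/min.
Profitability of G: 1450/4.78 = 303.3 kJ/min.
Since 303.3 > R, including G increases the long-run rate.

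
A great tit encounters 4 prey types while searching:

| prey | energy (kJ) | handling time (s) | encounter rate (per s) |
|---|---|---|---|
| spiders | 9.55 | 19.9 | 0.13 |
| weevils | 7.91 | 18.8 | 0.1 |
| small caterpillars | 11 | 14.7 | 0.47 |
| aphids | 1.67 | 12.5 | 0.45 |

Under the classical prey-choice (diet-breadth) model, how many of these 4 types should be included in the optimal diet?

1

E/h in descending order: small caterpillars 0.748, spiders 0.48, weevils 0.421, aphids 0.134 kJ/s. The optimal diet is the largest prefix of this list for which every included type satisfies E_i/h_i > R on the types above it.
Rate on top 1: 0.6537. spiders: 0.48 < 0.6537 → exclude; stop.
Optimal diet: small caterpillars — 1 of 4 types.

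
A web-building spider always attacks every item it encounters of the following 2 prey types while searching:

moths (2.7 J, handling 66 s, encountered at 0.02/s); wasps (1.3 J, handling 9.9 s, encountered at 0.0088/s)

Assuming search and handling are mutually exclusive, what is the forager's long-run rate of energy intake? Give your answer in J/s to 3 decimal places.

0.027 J/s

R = (0.02×2.7 + 0.0088×1.3) / (1 + 0.02×66 + 0.0088×9.9) = 0.06544/2.407 = 0.02719 J/s.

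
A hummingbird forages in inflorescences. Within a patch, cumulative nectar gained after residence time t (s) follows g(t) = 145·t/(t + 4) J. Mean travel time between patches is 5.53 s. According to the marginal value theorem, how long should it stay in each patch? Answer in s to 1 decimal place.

4.7 s

Optimal t* satisfies g'(t*) = g(t*)/(T + t*).
g'(t) = 145·4/(t + 4)². Setting 145·4/(t+4)² = 145t/[(t+4)(5.53+t)] gives 4(5.53+t) = t(t+4), so t² = 4×5.53 = 22.12.
t* = √22.12 = 4.703 s.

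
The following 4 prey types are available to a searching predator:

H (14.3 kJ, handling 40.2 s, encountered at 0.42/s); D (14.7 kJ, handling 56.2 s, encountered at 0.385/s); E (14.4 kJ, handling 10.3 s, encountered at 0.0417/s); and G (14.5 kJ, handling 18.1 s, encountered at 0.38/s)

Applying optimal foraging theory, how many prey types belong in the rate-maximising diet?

2

Profitabilities (E/h, kJ/s): E 1.4, G 0.801, H 0.356, D 0.262. Add prey in this order while the next type's profitability exceeds the intake rate on those already taken.
Rate on top 1: 0.4201. G: 0.801 > 0.4201 → include.
Rate on top 2: 0.7355. H: 0.356 < 0.7355 → exclude; stop.
Optimal diet: E, G — 2 of 4 types.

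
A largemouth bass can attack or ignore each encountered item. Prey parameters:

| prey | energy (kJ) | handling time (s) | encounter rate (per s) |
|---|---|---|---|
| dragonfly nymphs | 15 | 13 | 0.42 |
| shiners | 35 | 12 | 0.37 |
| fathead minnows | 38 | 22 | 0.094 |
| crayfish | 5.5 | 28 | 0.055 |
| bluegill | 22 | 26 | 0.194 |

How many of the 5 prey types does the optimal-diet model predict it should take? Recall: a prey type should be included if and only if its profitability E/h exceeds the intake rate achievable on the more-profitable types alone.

Profitabilities (E/h, kJ/s): shiners 2.92, fathead minnows 1.73, dragonfly nymphs 1.15, bluegill 0.846, crayfish 0.196. Add prey in this order while the next type's profitability exceeds the intake rate on those already taken.
Rate on top 1: 2.381. fathead minnows: 1.73 < 2.381 → exclude; stop.
Optimal diet: shiners — 1 of 5 types.

1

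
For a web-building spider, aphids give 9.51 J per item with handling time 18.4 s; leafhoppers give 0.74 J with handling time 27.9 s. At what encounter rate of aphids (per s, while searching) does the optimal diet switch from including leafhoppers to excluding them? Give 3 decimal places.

0.003 per s

The zero-one rule: include leafhoppers iff E₂/h₂ > λE₁/(1+λh₁). Equality gives the switch point.
λE₁h₂ = E₂ + λE₂h₁ ⇒ λ = E₂/(E₁h₂ − E₂h₁) = 0.74/(265.3 − 13.62) = 0.00294 per s.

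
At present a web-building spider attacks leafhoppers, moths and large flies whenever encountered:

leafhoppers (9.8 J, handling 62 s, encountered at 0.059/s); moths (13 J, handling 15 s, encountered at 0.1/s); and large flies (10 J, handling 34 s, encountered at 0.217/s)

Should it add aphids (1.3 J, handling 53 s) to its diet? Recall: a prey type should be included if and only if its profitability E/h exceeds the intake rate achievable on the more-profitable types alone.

On leafhoppers, moths and large flies alone, R = ΣλE/(1+Σλh) = 4.048/13.54 = 0.2991 J/s.
aphids: E/h = 1.3/53 = 0.02453 J/s.
Since 0.02453 < R, time spent handling aphids is better spent searching.

No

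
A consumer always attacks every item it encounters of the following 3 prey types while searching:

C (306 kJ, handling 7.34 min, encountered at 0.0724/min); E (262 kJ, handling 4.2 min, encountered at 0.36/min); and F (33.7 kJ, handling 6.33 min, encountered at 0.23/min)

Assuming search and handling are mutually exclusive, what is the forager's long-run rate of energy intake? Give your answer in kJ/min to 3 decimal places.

R = Σλ_iE_i / (1 + Σλ_ih_i)
Numerator: 0.0724×306 + 0.36×262 + 0.23×33.7 = 124.2
Denominator: 1 + 0.0724×7.34 + 0.36×4.2 + 0.23×6.33 = 4.499
R = 124.2/4.499 = 27.61 kJ/min

27.610 kJ/min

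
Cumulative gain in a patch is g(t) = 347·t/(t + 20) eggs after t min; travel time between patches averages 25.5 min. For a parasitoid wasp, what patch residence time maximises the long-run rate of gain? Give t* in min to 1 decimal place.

22.6 min

Optimal t* satisfies g'(t*) = g(t*)/(T + t*).
g'(t) = 347·20/(t + 20)². Setting 347·20/(t+20)² = 347t/[(t+20)(25.5+t)] gives 20(25.5+t) = t(t+20), so t² = 20×25.5 = 510.
t* = √510 = 22.58 min.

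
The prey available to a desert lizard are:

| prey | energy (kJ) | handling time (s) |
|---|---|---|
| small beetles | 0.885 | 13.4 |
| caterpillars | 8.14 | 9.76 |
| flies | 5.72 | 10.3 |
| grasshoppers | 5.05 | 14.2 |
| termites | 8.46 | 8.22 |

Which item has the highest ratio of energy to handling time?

termites

Profitability E/h (kJ/s): small beetles = 0.885/13.4 = 0.066, caterpillars = 8.14/9.76 = 0.834, flies = 5.72/10.3 = 0.555, grasshoppers = 5.05/14.2 = 0.356, termites = 8.46/8.22 = 1.03.
Ranked: termites > caterpillars > flies > grasshoppers > small beetles.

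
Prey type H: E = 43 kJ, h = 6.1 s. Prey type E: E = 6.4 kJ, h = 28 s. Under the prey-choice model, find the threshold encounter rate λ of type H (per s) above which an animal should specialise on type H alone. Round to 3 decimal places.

0.005 per s

Drop type E once their profitability E₂/h₂ falls below the rate achievable on type H alone: E₂/h₂ = λE₁/(1 + λh₁).
Solve for λ: λE₁h₂ = E₂(1 + λh₁) → λ(E₁h₂ − E₂h₁) = E₂ → λ = E₂/(E₁h₂ − E₂h₁).
λ = 6.4/(43×28 − 6.4×6.1) = 6.4/1165 = 0.005494 per s.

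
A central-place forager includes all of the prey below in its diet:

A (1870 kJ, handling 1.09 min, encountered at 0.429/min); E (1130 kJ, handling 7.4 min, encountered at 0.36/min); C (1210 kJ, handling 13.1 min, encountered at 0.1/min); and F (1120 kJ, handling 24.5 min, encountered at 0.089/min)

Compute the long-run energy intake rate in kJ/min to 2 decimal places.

R = Σλ_iE_i / (1 + Σλ_ih_i)
Numerator: 0.429×1870 + 0.36×1130 + 0.1×1210 + 0.089×1120 = 1430
Denominator: 1 + 0.429×1.09 + 0.36×7.4 + 0.1×13.1 + 0.089×24.5 = 7.622
R = 1430/7.622 = 187.6 kJ/min

187.57 kJ/min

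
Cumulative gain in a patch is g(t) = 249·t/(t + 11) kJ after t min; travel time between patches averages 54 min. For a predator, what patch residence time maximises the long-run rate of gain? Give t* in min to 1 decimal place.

24.4 min

By the marginal value theorem, leave when the instantaneous gain rate g'(t) equals the habitat-wide average g(t)/(T + t).
g'(t) = 249·11/(t + 11)². Setting 249·11/(t+11)² = 249t/[(t+11)(54+t)] gives 11(54+t) = t(t+11), so t² = 11×54 = 594.
t* = √594 = 24.37 min.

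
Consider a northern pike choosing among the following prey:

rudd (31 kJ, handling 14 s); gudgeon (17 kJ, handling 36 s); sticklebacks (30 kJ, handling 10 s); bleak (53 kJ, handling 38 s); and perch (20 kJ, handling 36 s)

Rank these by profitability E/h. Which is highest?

sticklebacks

Profitability E/h (kJ/s): rudd = 31/14 = 2.21, gudgeon = 17/36 = 0.472, sticklebacks = 30/10 = 3, bleak = 53/38 = 1.39, perch = 20/36 = 0.556.
Ranked: sticklebacks > rudd > bleak > perch > gudgeon.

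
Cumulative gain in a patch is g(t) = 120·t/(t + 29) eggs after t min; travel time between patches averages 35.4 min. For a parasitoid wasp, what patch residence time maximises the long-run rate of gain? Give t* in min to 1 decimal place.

Optimal t* satisfies g'(t*) = g(t*)/(T + t*).
g'(t) = 120·29/(t + 29)². Setting 120·29/(t+29)² = 120t/[(t+29)(35.4+t)] gives 29(35.4+t) = t(t+29), so t² = 29×35.4 = 1027.
t* = √1027 = 32.04 min.

32.0 min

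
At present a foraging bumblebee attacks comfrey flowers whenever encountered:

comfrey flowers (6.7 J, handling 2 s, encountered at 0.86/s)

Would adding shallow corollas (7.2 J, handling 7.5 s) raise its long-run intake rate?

On comfrey flowers alone, R = ΣλE/(1+Σλh) = 5.762/2.72 = 2.118 J/s.
Profitability of shallow corollas: 7.2/7.5 = 0.96 J/s.
Since 0.96 < R, time spent handling shallow corollas is better spent searching.

No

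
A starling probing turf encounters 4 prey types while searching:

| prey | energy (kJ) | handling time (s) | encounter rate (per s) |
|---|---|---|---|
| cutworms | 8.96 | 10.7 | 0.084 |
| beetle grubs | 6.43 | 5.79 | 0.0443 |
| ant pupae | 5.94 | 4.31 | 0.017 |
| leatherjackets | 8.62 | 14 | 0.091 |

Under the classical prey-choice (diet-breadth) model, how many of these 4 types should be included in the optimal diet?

4

E/h in descending order: ant pupae 1.38, beetle grubs 1.11, cutworms 0.837, leatherjackets 0.616 kJ/s. The optimal diet is the largest prefix of this list for which every included type satisfies E_i/h_i > R on the types above it.
Rate on top 1: 0.09409. beetle grubs: 1.11 > 0.09409 → include.
Rate on top 2: 0.2901. cutworms: 0.837 > 0.2901 → include.
Rate on top 3: 0.5109. leatherjackets: 0.616 > 0.5109 → include.
Optimal diet: ant pupae, beetle grubs, cutworms, leatherjackets — 4 of 4 types.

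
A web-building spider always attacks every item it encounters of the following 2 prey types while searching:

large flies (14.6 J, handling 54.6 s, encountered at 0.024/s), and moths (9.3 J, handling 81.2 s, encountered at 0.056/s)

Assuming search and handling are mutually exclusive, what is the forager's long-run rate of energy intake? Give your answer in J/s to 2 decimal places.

0.13 J/s

R = (0.024×14.6 + 0.056×9.3) / (1 + 0.024×54.6 + 0.056×81.2) = 0.8712/6.858 = 0.127 J/s.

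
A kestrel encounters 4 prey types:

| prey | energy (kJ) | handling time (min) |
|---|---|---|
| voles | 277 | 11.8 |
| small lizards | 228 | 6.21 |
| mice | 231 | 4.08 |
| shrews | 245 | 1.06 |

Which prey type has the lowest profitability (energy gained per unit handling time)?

voles

In descending order of E/h:
shrews: 245/1.06 = 231 kJ/min
mice: 231/4.08 = 56.6 kJ/min
small lizards: 228/6.21 = 36.7 kJ/min
voles: 277/11.8 = 23.5 kJ/min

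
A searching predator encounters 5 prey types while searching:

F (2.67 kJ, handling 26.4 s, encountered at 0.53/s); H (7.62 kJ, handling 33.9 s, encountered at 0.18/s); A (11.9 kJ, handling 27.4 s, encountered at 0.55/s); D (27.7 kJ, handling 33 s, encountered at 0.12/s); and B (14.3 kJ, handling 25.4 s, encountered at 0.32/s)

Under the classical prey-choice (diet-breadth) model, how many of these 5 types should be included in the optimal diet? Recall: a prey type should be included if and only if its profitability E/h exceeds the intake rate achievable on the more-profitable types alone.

Profitabilities (E/h, kJ/s): D 0.839, B 0.563, A 0.434, H 0.225, F 0.101. Add prey in this order while the next type's profitability exceeds the intake rate on those already taken.
Rate on top 1: 0.6702. B: 0.563 < 0.6702 → exclude; stop.
Optimal diet: D — 1 of 5 types.

1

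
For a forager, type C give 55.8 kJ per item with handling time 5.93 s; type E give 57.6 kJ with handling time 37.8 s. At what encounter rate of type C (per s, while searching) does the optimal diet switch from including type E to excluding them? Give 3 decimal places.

At the threshold, the rate on type C alone equals the profitability of type E: λ·55.8/(1 + λ·5.93) = 57.6/37.8 = 1.524.
Rearranging, λ(55.8 − 1.524×5.93) = 1.524, so λ = 1.524/46.76 = 0.03259 per s.

0.033 per s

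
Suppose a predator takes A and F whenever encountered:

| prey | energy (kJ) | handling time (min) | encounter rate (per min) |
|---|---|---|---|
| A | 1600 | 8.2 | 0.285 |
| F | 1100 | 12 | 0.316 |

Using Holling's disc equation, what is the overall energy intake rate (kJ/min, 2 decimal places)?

112.72 kJ/min

R = (0.285×1600 + 0.316×1100) / (1 + 0.285×8.2 + 0.316×12) = 803.6/7.129 = 112.7 kJ/min.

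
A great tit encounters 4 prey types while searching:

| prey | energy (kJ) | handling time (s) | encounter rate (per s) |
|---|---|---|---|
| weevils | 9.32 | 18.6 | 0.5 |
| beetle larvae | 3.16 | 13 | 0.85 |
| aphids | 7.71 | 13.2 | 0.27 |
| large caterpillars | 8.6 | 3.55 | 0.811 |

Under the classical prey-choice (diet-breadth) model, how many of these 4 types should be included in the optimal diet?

Profitabilities (E/h, kJ/s): large caterpillars 2.42, aphids 0.584, weevils 0.501, beetle larvae 0.243. Add prey in this order while the next type's profitability exceeds the intake rate on those already taken.
Rate on top 1: 1.798. aphids: 0.584 < 1.798 → exclude; stop.
Optimal diet: large caterpillars — 1 of 4 types.

1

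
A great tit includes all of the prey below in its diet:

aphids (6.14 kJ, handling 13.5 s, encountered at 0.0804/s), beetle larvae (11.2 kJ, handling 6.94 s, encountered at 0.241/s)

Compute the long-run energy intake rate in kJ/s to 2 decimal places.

0.85 kJ/s

R = (0.0804×6.14 + 0.241×11.2) / (1 + 0.0804×13.5 + 0.241×6.94) = 3.193/3.758 = 0.8496 kJ/s.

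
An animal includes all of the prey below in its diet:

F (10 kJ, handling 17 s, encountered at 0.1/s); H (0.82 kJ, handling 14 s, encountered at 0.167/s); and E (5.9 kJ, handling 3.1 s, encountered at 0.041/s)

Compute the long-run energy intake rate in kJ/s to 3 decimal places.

R = Σλ_iE_i / (1 + Σλ_ih_i)
Numerator: 0.1×10 + 0.167×0.82 + 0.041×5.9 = 1.379
Denominator: 1 + 0.1×17 + 0.167×14 + 0.041×3.1 = 5.165
R = 1.379/5.165 = 0.267 kJ/s

0.267 kJ/s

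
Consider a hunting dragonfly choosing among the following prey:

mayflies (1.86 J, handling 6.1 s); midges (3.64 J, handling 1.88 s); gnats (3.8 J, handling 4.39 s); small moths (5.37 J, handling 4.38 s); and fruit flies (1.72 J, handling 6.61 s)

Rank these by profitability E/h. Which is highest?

Profitability E/h (J/s): mayflies = 1.86/6.1 = 0.305, midges = 3.64/1.88 = 1.94, gnats = 3.8/4.39 = 0.866, small moths = 5.37/4.38 = 1.23, fruit flies = 1.72/6.61 = 0.26.
Ranked: midges > small moths > gnats > mayflies > fruit flies.

midges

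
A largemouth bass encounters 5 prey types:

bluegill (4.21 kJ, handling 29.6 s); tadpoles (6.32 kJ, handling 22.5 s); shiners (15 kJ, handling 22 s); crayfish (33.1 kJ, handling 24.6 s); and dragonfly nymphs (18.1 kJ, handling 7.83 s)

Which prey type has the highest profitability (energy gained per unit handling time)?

In descending order of E/h:
dragonfly nymphs: 18.1/7.83 = 2.31 kJ/s
crayfish: 33.1/24.6 = 1.35 kJ/s
shiners: 15/22 = 0.682 kJ/s
tadpoles: 6.32/22.5 = 0.281 kJ/s
bluegill: 4.21/29.6 = 0.142 kJ/s

dragonfly nymphs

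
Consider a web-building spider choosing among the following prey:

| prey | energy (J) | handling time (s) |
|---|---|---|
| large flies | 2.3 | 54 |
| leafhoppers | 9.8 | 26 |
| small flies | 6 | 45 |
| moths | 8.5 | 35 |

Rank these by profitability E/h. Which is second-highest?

moths

In descending order of E/h:
leafhoppers: 9.8/26 = 0.377 J/s
moths: 8.5/35 = 0.243 J/s
small flies: 6/45 = 0.133 J/s
large flies: 2.3/54 = 0.0426 J/s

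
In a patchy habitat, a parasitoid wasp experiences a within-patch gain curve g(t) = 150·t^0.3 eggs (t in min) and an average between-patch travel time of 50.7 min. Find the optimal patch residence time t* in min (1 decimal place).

Optimal t* satisfies g'(t*) = g(t*)/(T + t*).
g'(t) = 0.3·150·t^-0.7. Setting 0.3·150·t^-0.7 = 150·t^0.3/(50.7+t) gives 0.3(50.7+t) = t, so 0.70·t = 0.3×50.7.
t* = 0.3×50.7/0.70 = 21.73 min.

21.7 min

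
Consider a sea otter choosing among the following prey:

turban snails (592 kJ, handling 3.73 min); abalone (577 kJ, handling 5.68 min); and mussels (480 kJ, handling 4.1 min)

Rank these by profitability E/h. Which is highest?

In descending order of E/h:
turban snails: 592/3.73 = 159 kJ/min
mussels: 480/4.1 = 117 kJ/min
abalone: 577/5.68 = 102 kJ/min

turban snails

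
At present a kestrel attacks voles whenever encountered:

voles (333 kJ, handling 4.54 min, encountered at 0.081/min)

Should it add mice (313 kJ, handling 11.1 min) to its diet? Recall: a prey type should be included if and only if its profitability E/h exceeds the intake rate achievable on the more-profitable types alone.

On voles alone, R = ΣλE/(1+Σλh) = 26.97/1.368 = 19.72 kJ/min.
Profitability of mice: 313/11.1 = 28.2 kJ/min.
Since 28.2 > R, including mice increases the long-run rate.

Yes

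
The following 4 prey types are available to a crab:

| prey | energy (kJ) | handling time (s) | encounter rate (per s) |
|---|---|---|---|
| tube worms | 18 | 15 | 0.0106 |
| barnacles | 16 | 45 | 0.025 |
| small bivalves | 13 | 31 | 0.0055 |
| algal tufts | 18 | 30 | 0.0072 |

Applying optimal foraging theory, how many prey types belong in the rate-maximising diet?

E/h in descending order: tube worms 1.2, algal tufts 0.6, small bivalves 0.419, barnacles 0.356 kJ/s. The optimal diet is the largest prefix of this list for which every included type satisfies E_i/h_i > R on the types above it.
Rate on top 1: 0.1646. algal tufts: 0.6 > 0.1646 → include.
Rate on top 2: 0.233. small bivalves: 0.419 > 0.233 → include.
Rate on top 3: 0.2536. barnacles: 0.356 > 0.2536 → include.
Optimal diet: tube worms, algal tufts, small bivalves, barnacles — 4 of 4 types.

4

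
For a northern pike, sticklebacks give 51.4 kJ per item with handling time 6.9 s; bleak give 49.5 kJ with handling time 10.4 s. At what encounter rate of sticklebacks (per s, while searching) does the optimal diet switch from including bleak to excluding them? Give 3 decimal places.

The zero-one rule: include bleak iff E₂/h₂ > λE₁/(1+λh₁). Equality gives the switch point.
λE₁h₂ = E₂ + λE₂h₁ ⇒ λ = E₂/(E₁h₂ − E₂h₁) = 49.5/(534.6 − 341.6) = 0.2565 per s.

0.256 per s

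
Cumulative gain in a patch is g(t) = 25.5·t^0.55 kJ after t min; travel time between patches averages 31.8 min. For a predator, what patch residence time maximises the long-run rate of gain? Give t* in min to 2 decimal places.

38.87 min

Optimal t* satisfies g'(t*) = g(t*)/(T + t*).
g'(t) = 0.55·25.5·t^-0.45. Setting 0.55·25.5·t^-0.45 = 25.5·t^0.55/(31.8+t) gives 0.55(31.8+t) = t, so 0.45·t = 0.55×31.8.
t* = 0.55×31.8/0.45 = 38.87 min.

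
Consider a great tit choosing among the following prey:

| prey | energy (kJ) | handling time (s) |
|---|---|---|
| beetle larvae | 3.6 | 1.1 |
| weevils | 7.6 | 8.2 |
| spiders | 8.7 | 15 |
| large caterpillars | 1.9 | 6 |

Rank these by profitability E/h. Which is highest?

Profitability E/h (kJ/s): beetle larvae = 3.6/1.1 = 3.27, weevils = 7.6/8.2 = 0.927, spiders = 8.7/15 = 0.58, large caterpillars = 1.9/6 = 0.317.
Ranked: beetle larvae > weevils > spiders > large caterpillars.

beetle larvae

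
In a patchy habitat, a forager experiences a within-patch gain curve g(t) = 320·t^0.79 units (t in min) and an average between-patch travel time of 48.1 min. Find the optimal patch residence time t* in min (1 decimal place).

Optimal t* satisfies g'(t*) = g(t*)/(T + t*).
g'(t) = 0.79·320·t^-0.21. Setting 0.79·320·t^-0.21 = 320·t^0.79/(48.1+t) gives 0.79(48.1+t) = t, so 0.21·t = 0.79×48.1.
t* = 0.79×48.1/0.21 = 180.9 min.

180.9 min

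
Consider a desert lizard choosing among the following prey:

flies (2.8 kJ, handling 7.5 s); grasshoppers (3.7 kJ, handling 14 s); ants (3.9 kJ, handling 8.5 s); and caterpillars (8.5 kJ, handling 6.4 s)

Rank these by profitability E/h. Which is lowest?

Profitability E/h (kJ/s): flies = 2.8/7.5 = 0.373, grasshoppers = 3.7/14 = 0.264, ants = 3.9/8.5 = 0.459, caterpillars = 8.5/6.4 = 1.33.
Ranked: caterpillars > ants > flies > grasshoppers.

grasshoppers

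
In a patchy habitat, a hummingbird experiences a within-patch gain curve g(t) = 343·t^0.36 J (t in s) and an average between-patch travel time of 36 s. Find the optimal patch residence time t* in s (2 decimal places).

20.25 s

Maximise g(t)/(T+t): set derivative to zero → g'(t)(T+t) = g(t).
g'(t) = 0.36·343·t^-0.64. Setting 0.36·343·t^-0.64 = 343·t^0.36/(36+t) gives 0.36(36+t) = t, so 0.64·t = 0.36×36.
t* = 0.36×36/0.64 = 20.25 s.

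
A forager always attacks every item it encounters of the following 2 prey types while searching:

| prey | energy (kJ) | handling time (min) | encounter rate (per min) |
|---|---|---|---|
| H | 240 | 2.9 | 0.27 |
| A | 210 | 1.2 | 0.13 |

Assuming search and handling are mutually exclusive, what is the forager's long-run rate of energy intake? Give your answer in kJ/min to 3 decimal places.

47.499 kJ/min

Energy encountered per unit search time: 0.27×240 + 0.13×210 = 92.1 kJ/min.
Handling time per unit search time: 0.27×2.9 + 0.13×1.2 = 0.939.
Rate = 92.1/(1 + 0.939) = 47.5 kJ/min.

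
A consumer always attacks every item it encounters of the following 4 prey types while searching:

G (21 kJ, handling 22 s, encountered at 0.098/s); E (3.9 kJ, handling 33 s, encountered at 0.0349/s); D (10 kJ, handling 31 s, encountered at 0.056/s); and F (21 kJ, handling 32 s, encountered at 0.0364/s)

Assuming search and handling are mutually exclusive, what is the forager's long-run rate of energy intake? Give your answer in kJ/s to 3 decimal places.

0.488 kJ/s

Energy encountered per unit search time: 0.098×21 + 0.0349×3.9 + 0.056×10 + 0.0364×21 = 3.519 kJ/s.
Handling time per unit search time: 0.098×22 + 0.0349×33 + 0.056×31 + 0.0364×32 = 6.208.
Rate = 3.519/(1 + 6.208) = 0.4881 kJ/s.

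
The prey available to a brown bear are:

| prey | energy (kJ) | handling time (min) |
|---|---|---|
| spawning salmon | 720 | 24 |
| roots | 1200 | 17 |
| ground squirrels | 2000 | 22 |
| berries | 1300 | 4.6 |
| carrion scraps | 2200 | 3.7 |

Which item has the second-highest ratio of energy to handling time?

berries

In descending order of E/h:
carrion scraps: 2200/3.7 = 595 kJ/min
berries: 1300/4.6 = 283 kJ/min
ground squirrels: 2000/22 = 90.9 kJ/min
roots: 1200/17 = 70.6 kJ/min
spawning salmon: 720/24 = 30 kJ/min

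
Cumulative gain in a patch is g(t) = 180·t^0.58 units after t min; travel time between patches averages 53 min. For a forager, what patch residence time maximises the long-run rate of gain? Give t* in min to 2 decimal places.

Optimal t* satisfies g'(t*) = g(t*)/(T + t*).
g'(t) = 0.58·180·t^-0.42. Setting 0.58·180·t^-0.42 = 180·t^0.58/(53+t) gives 0.58(53+t) = t, so 0.42·t = 0.58×53.
t* = 0.58×53/0.42 = 73.19 min.

73.19 min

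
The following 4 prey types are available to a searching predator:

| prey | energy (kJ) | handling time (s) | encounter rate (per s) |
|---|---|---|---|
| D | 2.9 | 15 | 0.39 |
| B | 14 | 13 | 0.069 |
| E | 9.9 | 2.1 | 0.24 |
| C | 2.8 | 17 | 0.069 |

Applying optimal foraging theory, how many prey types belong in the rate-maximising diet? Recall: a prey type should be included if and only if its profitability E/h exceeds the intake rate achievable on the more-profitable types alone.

Rank by E/h (kJ/s): E 4.71, B 1.08, D 0.193, C 0.165. Include each in turn until the next type's E/h falls below the running intake rate.
Rate on top 1: 1.58. B: 1.08 < 1.58 → exclude; stop.
Optimal diet: E — 1 of 4 types.

1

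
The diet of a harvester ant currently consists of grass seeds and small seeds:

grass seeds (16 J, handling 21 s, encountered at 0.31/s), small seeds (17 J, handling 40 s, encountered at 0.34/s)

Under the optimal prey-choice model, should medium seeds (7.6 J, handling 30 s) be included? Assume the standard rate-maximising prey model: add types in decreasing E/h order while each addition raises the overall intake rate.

On grass seeds and small seeds alone, R = ΣλE/(1+Σλh) = 10.74/21.11 = 0.5088 J/s.
Profitability of medium seeds: 7.6/30 = 0.2533 J/s.
Since 0.2533 < R, time spent handling medium seeds is better spent searching.

No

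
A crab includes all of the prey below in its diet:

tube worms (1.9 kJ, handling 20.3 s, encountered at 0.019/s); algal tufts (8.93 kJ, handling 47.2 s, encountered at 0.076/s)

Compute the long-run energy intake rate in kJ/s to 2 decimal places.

Energy encountered per unit search time: 0.019×1.9 + 0.076×8.93 = 0.7148 kJ/s.
Handling time per unit search time: 0.019×20.3 + 0.076×47.2 = 3.973.
Rate = 0.7148/(1 + 3.973) = 0.1437 kJ/s.

0.14 kJ/s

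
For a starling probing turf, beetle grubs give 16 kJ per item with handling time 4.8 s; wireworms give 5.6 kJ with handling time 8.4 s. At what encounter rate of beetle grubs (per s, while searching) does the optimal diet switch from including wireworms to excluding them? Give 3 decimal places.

0.052 per s

At the threshold, the rate on beetle grubs alone equals the profitability of wireworms: λ·16/(1 + λ·4.8) = 5.6/8.4 = 0.6667.
Rearranging, λ(16 − 0.6667×4.8) = 0.6667, so λ = 0.6667/12.8 = 0.05208 per s.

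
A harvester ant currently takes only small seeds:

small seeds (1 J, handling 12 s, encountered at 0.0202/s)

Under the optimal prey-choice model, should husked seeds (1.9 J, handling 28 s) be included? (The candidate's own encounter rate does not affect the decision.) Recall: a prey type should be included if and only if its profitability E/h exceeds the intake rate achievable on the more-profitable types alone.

On small seeds alone, R = ΣλE/(1+Σλh) = 0.0202/1.242 = 0.01626 J/s.
Profitability of husked seeds: 1.9/28 = 0.06786 J/s.
Since 0.06786 > R, including husked seeds increases the long-run rate.

Yes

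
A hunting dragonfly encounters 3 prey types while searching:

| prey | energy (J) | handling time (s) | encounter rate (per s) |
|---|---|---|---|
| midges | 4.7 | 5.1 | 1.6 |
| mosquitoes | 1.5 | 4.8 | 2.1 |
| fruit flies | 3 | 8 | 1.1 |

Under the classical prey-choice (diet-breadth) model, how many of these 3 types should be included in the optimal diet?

1

Profitabilities (E/h, J/s): midges 0.922, fruit flies 0.375, mosquitoes 0.312. Add prey in this order while the next type's profitability exceeds the intake rate on those already taken.
Rate on top 1: 0.821. fruit flies: 0.375 < 0.821 → exclude; stop.
Optimal diet: midges — 1 of 3 types.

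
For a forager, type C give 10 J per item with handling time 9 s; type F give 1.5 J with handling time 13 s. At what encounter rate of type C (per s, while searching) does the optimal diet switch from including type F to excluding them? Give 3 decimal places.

0.013 per s

At the threshold, the rate on type C alone equals the profitability of type F: λ·10/(1 + λ·9) = 1.5/13 = 0.1154.
Rearranging, λ(10 − 0.1154×9) = 0.1154, so λ = 0.1154/8.962 = 0.01288 per s.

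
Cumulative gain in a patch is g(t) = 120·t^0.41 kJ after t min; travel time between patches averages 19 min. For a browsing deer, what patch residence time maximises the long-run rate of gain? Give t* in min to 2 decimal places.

13.20 min

Maximise g(t)/(T+t): set derivative to zero → g'(t)(T+t) = g(t).
g'(t) = 0.41·120·t^-0.59. Setting 0.41·120·t^-0.59 = 120·t^0.41/(19+t) gives 0.41(19+t) = t, so 0.59·t = 0.41×19.
t* = 0.41×19/0.59 = 13.2 min.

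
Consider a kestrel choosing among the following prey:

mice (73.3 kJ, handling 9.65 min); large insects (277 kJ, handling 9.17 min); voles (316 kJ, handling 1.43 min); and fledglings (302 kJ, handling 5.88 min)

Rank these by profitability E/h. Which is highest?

voles

Profitability E/h (kJ/min): mice = 73.3/9.65 = 7.6, large insects = 277/9.17 = 30.2, voles = 316/1.43 = 221, fledglings = 302/5.88 = 51.4.
Ranked: voles > fledglings > large insects > mice.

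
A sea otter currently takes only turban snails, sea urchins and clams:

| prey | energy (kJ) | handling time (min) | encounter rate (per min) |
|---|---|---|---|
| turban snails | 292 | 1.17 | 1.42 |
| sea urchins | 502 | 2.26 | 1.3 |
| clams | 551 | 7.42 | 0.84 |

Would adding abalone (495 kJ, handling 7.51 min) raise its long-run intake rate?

No

Intake rate on the current diet: R = (1.42×292 + 1.3×502 + 0.84×551) / (1 + 1.42×1.17 + 1.3×2.26 + 0.84×7.42) = 1530/11.83 = 129.3 kJ/min.
abalone: E/h = 495/7.51 = 65.91 kJ/min.
65.91 < 129.3, so adding abalone would lower the average — exclude it.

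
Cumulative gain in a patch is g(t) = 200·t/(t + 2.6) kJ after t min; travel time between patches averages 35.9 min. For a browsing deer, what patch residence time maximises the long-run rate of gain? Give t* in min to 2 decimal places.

9.66 min

Maximise g(t)/(T+t): set derivative to zero → g'(t)(T+t) = g(t).
g'(t) = 200·2.6/(t + 2.6)². Setting 200·2.6/(t+2.6)² = 200t/[(t+2.6)(35.9+t)] gives 2.6(35.9+t) = t(t+2.6), so t² = 2.6×35.9 = 93.34.
t* = √93.34 = 9.661 min.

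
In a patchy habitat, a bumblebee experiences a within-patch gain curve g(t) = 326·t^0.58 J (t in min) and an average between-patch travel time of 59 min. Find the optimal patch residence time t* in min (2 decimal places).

81.48 min

Optimal t* satisfies g'(t*) = g(t*)/(T + t*).
g'(t) = 0.58·326·t^-0.42. Setting 0.58·326·t^-0.42 = 326·t^0.58/(59+t) gives 0.58(59+t) = t, so 0.42·t = 0.58×59.
t* = 0.58×59/0.42 = 81.48 min.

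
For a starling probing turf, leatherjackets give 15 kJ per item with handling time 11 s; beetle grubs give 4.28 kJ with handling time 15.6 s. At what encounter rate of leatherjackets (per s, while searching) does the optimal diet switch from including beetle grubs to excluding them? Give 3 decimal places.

At the threshold, the rate on leatherjackets alone equals the profitability of beetle grubs: λ·15/(1 + λ·11) = 4.28/15.6 = 0.2744.
Rearranging, λ(15 − 0.2744×11) = 0.2744, so λ = 0.2744/11.98 = 0.0229 per s.

0.023 per s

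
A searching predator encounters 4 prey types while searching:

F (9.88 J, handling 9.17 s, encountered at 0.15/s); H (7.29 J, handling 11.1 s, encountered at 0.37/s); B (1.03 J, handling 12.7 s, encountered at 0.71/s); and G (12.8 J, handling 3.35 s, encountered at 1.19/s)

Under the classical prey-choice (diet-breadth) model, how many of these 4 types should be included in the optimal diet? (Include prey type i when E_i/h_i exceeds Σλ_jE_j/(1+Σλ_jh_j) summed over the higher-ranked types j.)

E/h in descending order: G 3.82, F 1.08, H 0.657, B 0.0811 J/s. The optimal diet is the largest prefix of this list for which every included type satisfies E_i/h_i > R on the types above it.
Rate on top 1: 3.055. F: 1.08 < 3.055 → exclude; stop.
Optimal diet: G — 1 of 4 types.

1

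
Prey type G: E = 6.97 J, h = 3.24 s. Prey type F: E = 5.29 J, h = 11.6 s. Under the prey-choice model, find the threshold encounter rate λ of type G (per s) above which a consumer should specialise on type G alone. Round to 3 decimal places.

Drop type F once their profitability E₂/h₂ falls below the rate achievable on type G alone: E₂/h₂ = λE₁/(1 + λh₁).
Solve for λ: λE₁h₂ = E₂(1 + λh₁) → λ(E₁h₂ − E₂h₁) = E₂ → λ = E₂/(E₁h₂ − E₂h₁).
λ = 5.29/(6.97×11.6 − 5.29×3.24) = 5.29/63.71 = 0.08303 per s.

0.083 per s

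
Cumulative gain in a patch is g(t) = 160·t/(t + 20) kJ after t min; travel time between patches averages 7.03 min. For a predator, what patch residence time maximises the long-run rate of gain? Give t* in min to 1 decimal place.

By the marginal value theorem, leave when the instantaneous gain rate g'(t) equals the habitat-wide average g(t)/(T + t).
g'(t) = 160·20/(t + 20)². Setting 160·20/(t+20)² = 160t/[(t+20)(7.03+t)] gives 20(7.03+t) = t(t+20), so t² = 20×7.03 = 140.6.
t* = √140.6 = 11.86 min.

11.9 min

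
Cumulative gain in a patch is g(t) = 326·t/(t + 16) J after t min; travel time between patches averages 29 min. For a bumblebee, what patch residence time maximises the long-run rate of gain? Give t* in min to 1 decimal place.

Optimal t* satisfies g'(t*) = g(t*)/(T + t*).
g'(t) = 326·16/(t + 16)². Setting 326·16/(t+16)² = 326t/[(t+16)(29+t)] gives 16(29+t) = t(t+16), so t² = 16×29 = 464.
t* = √464 = 21.54 min.

21.5 min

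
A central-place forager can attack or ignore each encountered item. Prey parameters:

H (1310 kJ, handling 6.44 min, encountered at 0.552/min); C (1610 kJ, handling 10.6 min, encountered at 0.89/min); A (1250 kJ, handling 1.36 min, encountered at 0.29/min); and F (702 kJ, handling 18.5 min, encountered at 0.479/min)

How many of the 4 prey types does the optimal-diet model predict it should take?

E/h in descending order: A 919, H 203, C 152, F 37.9 kJ/min. The optimal diet is the largest prefix of this list for which every included type satisfies E_i/h_i > R on the types above it.
Rate on top 1: 260. H: 203 < 260 → exclude; stop.
Optimal diet: A — 1 of 4 types.

1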